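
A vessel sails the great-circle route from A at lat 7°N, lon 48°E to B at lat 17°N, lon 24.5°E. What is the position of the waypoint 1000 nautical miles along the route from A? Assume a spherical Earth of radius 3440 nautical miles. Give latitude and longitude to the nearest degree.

≈ lat 14°N, lon 33°E

The haversine formula gives a central angle δ ≈ 0.437 rad (25.0°) between the endpoints. The total great-circle distance is δ·R ≈ 0.437 × 3440 ≈ 1503 nmi, so the target fraction is f = 1000/1503 ≈ 0.665.
Interpolate at f ≈ 0.665 with slerp weights a = sin((1−f)δ)/sin δ ≈ 0.344, b = sin(fδ)/sin δ ≈ 0.677.
p = a·p₁ + b·p₂ ≈ (0.818, 0.523, 0.240); φ = arcsin(p_z) ≈ 13.89°, λ = atan2(p_y, p_x) ≈ 32.57°.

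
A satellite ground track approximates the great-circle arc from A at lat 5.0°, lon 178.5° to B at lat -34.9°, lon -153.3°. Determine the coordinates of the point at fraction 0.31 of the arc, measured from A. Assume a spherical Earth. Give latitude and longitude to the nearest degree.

≈ lat -8°, lon -174°

Convert each endpoint to a unit vector on the sphere (x = cos φ cos λ, y = cos φ sin λ, z = sin φ).
The central angle between the endpoints is δ = arccos(p₁·p₂) ≈ 0.836 rad (47.9°).
Interpolate at f = 0.31 with slerp weights a = sin((1−f)δ)/sin δ ≈ 0.735, b = sin(fδ)/sin δ ≈ 0.345.
p = a·p₁ + b·p₂ ≈ (-0.985, -0.108, -0.134); φ = arcsin(p_z) ≈ -7.68°, λ = atan2(p_y, p_x) ≈ -173.74°.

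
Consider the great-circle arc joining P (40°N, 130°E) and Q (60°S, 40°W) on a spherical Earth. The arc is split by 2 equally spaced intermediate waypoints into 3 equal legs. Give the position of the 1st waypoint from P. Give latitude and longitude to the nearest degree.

≈ (12°S, 119°E)

Write both endpoints as unit vectors p₁, p₂ with components (cos φ cos λ, cos φ sin λ, sin φ).
The central angle between the endpoints is δ = arccos(p₁·p₂) ≈ 2.776 rad (159.0°).
Interpolate at f = 1/3 with slerp weights a = sin((1−f)δ)/sin δ ≈ 2.688, b = sin(fδ)/sin δ ≈ 2.234.
p = a·p₁ + b·p₂ ≈ (-0.468, 0.859, -0.207); φ = arcsin(p_z) ≈ -11.94°, λ = atan2(p_y, p_x) ≈ 118.57°.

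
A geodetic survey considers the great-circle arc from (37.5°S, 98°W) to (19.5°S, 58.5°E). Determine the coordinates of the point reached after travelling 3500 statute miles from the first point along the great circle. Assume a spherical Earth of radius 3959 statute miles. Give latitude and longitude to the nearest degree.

≈ (70°S, 21°W)

Write both endpoints as unit vectors p₁, p₂ with components (cos φ cos λ, cos φ sin λ, sin φ).
The central angle between the endpoints is δ = arccos(p₁·p₂) ≈ 2.074 rad (118.9°). The total great-circle distance is δ·R ≈ 2.074 × 3959 ≈ 8213 mi, so the target fraction is f = 3500/8213 ≈ 0.426.
Interpolate at f ≈ 0.426 with slerp weights a = sin((1−f)δ)/sin δ ≈ 1.060, b = sin(fδ)/sin δ ≈ 0.883.
p = a·p₁ + b·p₂ ≈ (0.318, -0.123, -0.940); φ = arcsin(p_z) ≈ -70.07°, λ = atan2(p_y, p_x) ≈ -21.19°.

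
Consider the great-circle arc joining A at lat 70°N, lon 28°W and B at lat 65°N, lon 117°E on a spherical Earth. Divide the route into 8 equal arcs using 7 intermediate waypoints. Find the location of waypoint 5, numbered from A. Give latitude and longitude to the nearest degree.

≈ lat 79°N, lon 91°E

The haversine formula gives a central angle δ ≈ 0.748 rad (42.8°) between the endpoints.
Interpolate at f = 5/8 with slerp weights a = sin((1−f)δ)/sin δ ≈ 0.407, b = sin(fδ)/sin δ ≈ 0.663.
p = a·p₁ + b·p₂ ≈ (-0.004, 0.184, 0.983); φ = arcsin(p_z) ≈ 79.39°, λ = atan2(p_y, p_x) ≈ 91.31°.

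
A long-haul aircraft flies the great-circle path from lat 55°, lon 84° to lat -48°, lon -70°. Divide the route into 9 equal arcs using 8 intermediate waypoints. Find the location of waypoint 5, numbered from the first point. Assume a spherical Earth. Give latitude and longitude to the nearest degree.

Convert each endpoint to a unit vector on the sphere (x = cos φ cos λ, y = cos φ sin λ, z = sin φ).
The central angle between the endpoints is δ = arccos(p₁·p₂) ≈ 2.836 rad (162.5°).
Interpolate at f = 5/9 with slerp weights a = sin((1−f)δ)/sin δ ≈ 3.166, b = sin(fδ)/sin δ ≈ 3.325.
p = a·p₁ + b·p₂ ≈ (0.951, -0.285, 0.123); φ = arcsin(p_z) ≈ 7.05°, λ = atan2(p_y, p_x) ≈ -16.66°.

≈ lat 7°, lon -17°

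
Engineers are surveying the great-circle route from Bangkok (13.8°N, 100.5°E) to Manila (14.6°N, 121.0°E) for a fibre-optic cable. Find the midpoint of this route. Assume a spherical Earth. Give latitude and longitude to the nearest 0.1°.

≈ 14.4°N, 110.7°E

The haversine formula gives a central angle δ ≈ 0.347 rad (19.9°) between the endpoints.
Interpolate at f = 1/2 with slerp weights a = sin((1−f)δ)/sin δ ≈ 0.508, b = sin(fδ)/sin δ ≈ 0.508.
p = a·p₁ + b·p₂ ≈ (-0.343, 0.906, 0.249); φ = arcsin(p_z) ≈ 14.42°, λ = atan2(p_y, p_x) ≈ 110.73°.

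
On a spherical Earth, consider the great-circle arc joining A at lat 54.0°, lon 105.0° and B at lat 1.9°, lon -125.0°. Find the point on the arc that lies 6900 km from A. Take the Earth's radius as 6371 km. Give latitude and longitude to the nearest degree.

Convert each endpoint to a unit vector on the sphere (x = cos φ cos λ, y = cos φ sin λ, z = sin φ).
The central angle between the endpoints is δ = arccos(p₁·p₂) ≈ 1.929 rad (110.5°). The total great-circle distance is δ·R ≈ 1.929 × 6371 ≈ 12291 km, so the target fraction is f = 6900/12291 ≈ 0.561.
Interpolate at f ≈ 0.561 with slerp weights a = sin((1−f)δ)/sin δ ≈ 0.800, b = sin(fδ)/sin δ ≈ 0.943.
p = a·p₁ + b·p₂ ≈ (-0.662, -0.318, 0.678); φ = arcsin(p_z) ≈ 42.70°, λ = atan2(p_y, p_x) ≈ -154.33°.

≈ lat 43°, lon -154°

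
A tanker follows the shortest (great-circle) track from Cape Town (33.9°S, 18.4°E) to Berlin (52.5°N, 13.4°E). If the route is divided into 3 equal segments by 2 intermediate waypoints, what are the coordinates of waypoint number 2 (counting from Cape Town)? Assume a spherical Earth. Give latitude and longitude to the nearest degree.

Write both endpoints as unit vectors p₁, p₂ with components (cos φ cos λ, cos φ sin λ, sin φ).
The central angle between the endpoints is δ = arccos(p₁·p₂) ≈ 1.510 rad (86.5°).
Interpolate at f = 2/3 with slerp weights a = sin((1−f)δ)/sin δ ≈ 0.483, b = sin(fδ)/sin δ ≈ 0.847.
p = a·p₁ + b·p₂ ≈ (0.882, 0.246, 0.402); φ = arcsin(p_z) ≈ 23.71°, λ = atan2(p_y, p_x) ≈ 15.59°.

≈ 24°N, 16°E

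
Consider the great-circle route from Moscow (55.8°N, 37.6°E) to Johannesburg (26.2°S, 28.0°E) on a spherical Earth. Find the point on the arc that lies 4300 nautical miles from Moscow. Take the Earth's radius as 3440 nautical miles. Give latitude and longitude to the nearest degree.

≈ 15°S, 29°E

Write both endpoints as unit vectors p₁, p₂ with components (cos φ cos λ, cos φ sin λ, sin φ).
The central angle between the endpoints is δ = arccos(p₁·p₂) ≈ 1.438 rad (82.4°). The total great-circle distance is δ·R ≈ 1.438 × 3440 ≈ 4948 nmi, so the target fraction is f = 4300/4948 ≈ 0.869.
Interpolate at f ≈ 0.869 with slerp weights a = sin((1−f)δ)/sin δ ≈ 0.189, b = sin(fδ)/sin δ ≈ 0.957.
p = a·p₁ + b·p₂ ≈ (0.843, 0.468, -0.266); φ = arcsin(p_z) ≈ -15.46°, λ = atan2(p_y, p_x) ≈ 29.05°.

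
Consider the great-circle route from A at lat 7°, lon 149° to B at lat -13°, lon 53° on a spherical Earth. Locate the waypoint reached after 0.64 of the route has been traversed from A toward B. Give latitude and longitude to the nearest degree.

Convert each endpoint to a unit vector on the sphere (x = cos φ cos λ, y = cos φ sin λ, z = sin φ).
The central angle between the endpoints is δ = arccos(p₁·p₂) ≈ 1.700 rad (97.4°).
Interpolate at f = 0.64 with slerp weights a = sin((1−f)δ)/sin δ ≈ 0.579, b = sin(fδ)/sin δ ≈ 0.893.
p = a·p₁ + b·p₂ ≈ (0.031, 0.991, -0.130); φ = arcsin(p_z) ≈ -7.49°, λ = atan2(p_y, p_x) ≈ 88.22°.

≈ lat -7°, lon 88°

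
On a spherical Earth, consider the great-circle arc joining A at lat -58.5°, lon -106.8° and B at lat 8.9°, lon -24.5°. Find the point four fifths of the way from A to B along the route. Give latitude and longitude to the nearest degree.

From cos δ = sin φ₁ sin φ₂ + cos φ₁ cos φ₂ cos Δλ, the central angle is δ ≈ 1.634 rad (93.6°).
Interpolate at f = 4/5 with slerp weights a = sin((1−f)δ)/sin δ ≈ 0.322, b = sin(fδ)/sin δ ≈ 0.967.
p = a·p₁ + b·p₂ ≈ (0.821, -0.557, -0.125); φ = arcsin(p_z) ≈ -7.15°, λ = atan2(p_y, p_x) ≈ -34.16°.

≈ lat -7°, lon -34°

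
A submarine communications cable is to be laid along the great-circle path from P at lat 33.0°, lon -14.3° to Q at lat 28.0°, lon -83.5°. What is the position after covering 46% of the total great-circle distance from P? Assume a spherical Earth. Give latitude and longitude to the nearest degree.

≈ lat 36°, lon -47°

The haversine formula gives a central angle δ ≈ 1.026 rad (58.8°) between the endpoints.
Interpolate at f = 0.46 with slerp weights a = sin((1−f)δ)/sin δ ≈ 0.615, b = sin(fδ)/sin δ ≈ 0.532.
p = a·p₁ + b·p₂ ≈ (0.553, -0.594, 0.585); φ = arcsin(p_z) ≈ 35.77°, λ = atan2(p_y, p_x) ≈ -47.03°.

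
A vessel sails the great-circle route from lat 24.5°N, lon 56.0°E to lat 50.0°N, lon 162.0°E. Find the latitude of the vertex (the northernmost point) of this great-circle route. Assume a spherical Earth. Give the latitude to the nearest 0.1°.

The great circle lies in the plane with unit normal n̂ = (p₁ × p₂)/|p₁ × p₂|.
Here n̂_z ≈ +0.569; the vertex latitude is φ_max = arccos|n̂_z| ≈ 55.3°.
Check via Clairaut: cos φ_max = |cos φ₁| · sin C = cos(24.5°)·sin(38.7°) ≈ 0.569, again giving ≈ 55.3°.

≈ 55.3°N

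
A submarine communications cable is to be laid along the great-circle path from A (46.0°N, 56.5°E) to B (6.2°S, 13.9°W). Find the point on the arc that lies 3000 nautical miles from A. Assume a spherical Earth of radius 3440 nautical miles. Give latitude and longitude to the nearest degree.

≈ (17°N, 7°E)

Write both endpoints as unit vectors p₁, p₂ with components (cos φ cos λ, cos φ sin λ, sin φ).
The central angle between the endpoints is δ = arccos(p₁·p₂) ≈ 1.416 rad (81.1°). The total great-circle distance is δ·R ≈ 1.416 × 3440 ≈ 4872 nmi, so the target fraction is f = 3000/4872 ≈ 0.616.
Interpolate at f ≈ 0.616 with slerp weights a = sin((1−f)δ)/sin δ ≈ 0.524, b = sin(fδ)/sin δ ≈ 0.775.
p = a·p₁ + b·p₂ ≈ (0.949, 0.118, 0.293); φ = arcsin(p_z) ≈ 17.05°, λ = atan2(p_y, p_x) ≈ 7.11°.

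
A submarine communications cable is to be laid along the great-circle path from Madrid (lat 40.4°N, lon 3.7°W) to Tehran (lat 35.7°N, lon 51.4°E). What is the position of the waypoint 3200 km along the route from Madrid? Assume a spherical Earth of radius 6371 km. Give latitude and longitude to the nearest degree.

Convert each endpoint to a unit vector on the sphere (x = cos φ cos λ, y = cos φ sin λ, z = sin φ).
The central angle between the endpoints is δ = arccos(p₁·p₂) ≈ 0.749 rad (42.9°). The total great-circle distance is δ·R ≈ 0.749 × 6371 ≈ 4775 km, so the target fraction is f = 3200/4775 ≈ 0.670.
Interpolate at f ≈ 0.670 with slerp weights a = sin((1−f)δ)/sin δ ≈ 0.359, b = sin(fδ)/sin δ ≈ 0.707.
p = a·p₁ + b·p₂ ≈ (0.631, 0.431, 0.645); φ = arcsin(p_z) ≈ 40.18°, λ = atan2(p_y, p_x) ≈ 34.33°.

≈ lat 40°N, lon 34°E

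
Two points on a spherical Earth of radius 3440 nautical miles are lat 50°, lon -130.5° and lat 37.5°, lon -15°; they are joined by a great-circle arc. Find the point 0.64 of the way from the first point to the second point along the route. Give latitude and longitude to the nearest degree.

≈ lat 56°, lon -45°

Convert each endpoint to a unit vector on the sphere (x = cos φ cos λ, y = cos φ sin λ, z = sin φ).
The central angle between the endpoints is δ = arccos(p₁·p₂) ≈ 1.321 rad (75.7°).
Interpolate at f = 0.64 with slerp weights a = sin((1−f)δ)/sin δ ≈ 0.473, b = sin(fδ)/sin δ ≈ 0.772.
p = a·p₁ + b·p₂ ≈ (0.395, -0.390, 0.832); φ = arcsin(p_z) ≈ 56.32°, λ = atan2(p_y, p_x) ≈ -44.64°.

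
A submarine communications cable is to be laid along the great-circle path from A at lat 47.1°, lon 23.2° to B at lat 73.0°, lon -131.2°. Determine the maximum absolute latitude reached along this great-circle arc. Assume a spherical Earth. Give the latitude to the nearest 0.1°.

≈ 84.2°

The great circle lies in the plane with unit normal n̂ = (p₁ × p₂)/|p₁ × p₂|.
Here n̂_z ≈ -0.101; the vertex latitude is φ_max = arccos|n̂_z| ≈ 84.2°.
Check via Clairaut: cos φ_max = |cos φ₁| · sin C = cos(47.1°)·sin(8.5°) ≈ 0.101, again giving ≈ 84.2°.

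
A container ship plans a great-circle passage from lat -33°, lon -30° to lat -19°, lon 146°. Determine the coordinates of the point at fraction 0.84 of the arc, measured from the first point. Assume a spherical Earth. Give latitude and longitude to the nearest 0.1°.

Convert each endpoint to a unit vector on the sphere (x = cos φ cos λ, y = cos φ sin λ, z = sin φ).
The central angle between the endpoints is δ = arccos(p₁·p₂) ≈ 2.232 rad (127.9°).
Interpolate at f = 0.84 with slerp weights a = sin((1−f)δ)/sin δ ≈ 0.443, b = sin(fδ)/sin δ ≈ 1.209.
p = a·p₁ + b·p₂ ≈ (-0.626, 0.453, -0.635); φ = arcsin(p_z) ≈ -39.39°, λ = atan2(p_y, p_x) ≈ 144.08°.

≈ lat -39.4°, lon 144.1°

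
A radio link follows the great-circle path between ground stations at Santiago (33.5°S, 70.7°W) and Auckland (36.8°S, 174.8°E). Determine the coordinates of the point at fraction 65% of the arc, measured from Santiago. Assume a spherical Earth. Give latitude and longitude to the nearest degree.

From cos δ = sin φ₁ sin φ₂ + cos φ₁ cos φ₂ cos Δλ, the central angle is δ ≈ 1.517 rad (86.9°).
Interpolate at f = 0.65 with slerp weights a = sin((1−f)δ)/sin δ ≈ 0.507, b = sin(fδ)/sin δ ≈ 0.835.
p = a·p₁ + b·p₂ ≈ (-0.526, -0.338, -0.780); φ = arcsin(p_z) ≈ -51.27°, λ = atan2(p_y, p_x) ≈ -147.25°.

≈ 51°S, 147°W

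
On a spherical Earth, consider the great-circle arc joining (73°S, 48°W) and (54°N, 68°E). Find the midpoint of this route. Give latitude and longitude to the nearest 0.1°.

≈ (15.5°S, 38.2°E)

Write both endpoints as unit vectors p₁, p₂ with components (cos φ cos λ, cos φ sin λ, sin φ).
The central angle between the endpoints is δ = arccos(p₁·p₂) ≈ 2.585 rad (148.1°).
Interpolate at f = 1/2 with slerp weights a = sin((1−f)δ)/sin δ ≈ 1.820, b = sin(fδ)/sin δ ≈ 1.820.
p = a·p₁ + b·p₂ ≈ (0.757, 0.596, -0.268); φ = arcsin(p_z) ≈ -15.55°, λ = atan2(p_y, p_x) ≈ 38.24°.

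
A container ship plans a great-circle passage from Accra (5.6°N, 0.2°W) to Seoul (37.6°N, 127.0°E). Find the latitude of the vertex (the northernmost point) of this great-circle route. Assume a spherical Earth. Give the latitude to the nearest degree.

≈ 46°N

The great circle lies in the plane with unit normal n̂ = (p₁ × p₂)/|p₁ × p₂|.
Here n̂_z ≈ +0.691; the vertex latitude is φ_max = arccos|n̂_z| ≈ 46.3°.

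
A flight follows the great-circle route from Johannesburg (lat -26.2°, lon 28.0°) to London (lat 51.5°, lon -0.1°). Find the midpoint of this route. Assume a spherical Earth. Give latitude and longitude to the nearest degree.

Write both endpoints as unit vectors p₁, p₂ with components (cos φ cos λ, cos φ sin λ, sin φ).
The central angle between the endpoints is δ = arccos(p₁·p₂) ≈ 1.423 rad (81.5°).
Interpolate at f = 1/2 with slerp weights a = sin((1−f)δ)/sin δ ≈ 0.660, b = sin(fδ)/sin δ ≈ 0.660.
p = a·p₁ + b·p₂ ≈ (0.934, 0.277, 0.225); φ = arcsin(p_z) ≈ 13.01°, λ = atan2(p_y, p_x) ≈ 16.54°.

≈ lat 13°, lon 17°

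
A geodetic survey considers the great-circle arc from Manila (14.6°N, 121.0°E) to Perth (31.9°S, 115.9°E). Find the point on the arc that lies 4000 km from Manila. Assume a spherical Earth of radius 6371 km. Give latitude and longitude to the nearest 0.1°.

≈ (21.2°S, 117.3°E)

Write both endpoints as unit vectors p₁, p₂ with components (cos φ cos λ, cos φ sin λ, sin φ).
The central angle between the endpoints is δ = arccos(p₁·p₂) ≈ 0.816 rad (46.8°). The total great-circle distance is δ·R ≈ 0.816 × 6371 ≈ 5199 km, so the target fraction is f = 4000/5199 ≈ 0.769.
Interpolate at f ≈ 0.769 with slerp weights a = sin((1−f)δ)/sin δ ≈ 0.257, b = sin(fδ)/sin δ ≈ 0.806.
p = a·p₁ + b·p₂ ≈ (-0.427, 0.829, -0.361); φ = arcsin(p_z) ≈ -21.18°, λ = atan2(p_y, p_x) ≈ 117.26°.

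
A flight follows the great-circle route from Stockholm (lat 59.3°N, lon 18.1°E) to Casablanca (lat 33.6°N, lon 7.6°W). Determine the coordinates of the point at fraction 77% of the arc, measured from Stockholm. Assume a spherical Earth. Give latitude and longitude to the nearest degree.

From cos δ = sin φ₁ sin φ₂ + cos φ₁ cos φ₂ cos Δλ, the central angle is δ ≈ 0.537 rad (30.8°).
Interpolate at f = 0.77 with slerp weights a = sin((1−f)δ)/sin δ ≈ 0.241, b = sin(fδ)/sin δ ≈ 0.785.
p = a·p₁ + b·p₂ ≈ (0.765, -0.048, 0.642); φ = arcsin(p_z) ≈ 39.92°, λ = atan2(p_y, p_x) ≈ -3.61°.

≈ lat 40°N, lon 4°W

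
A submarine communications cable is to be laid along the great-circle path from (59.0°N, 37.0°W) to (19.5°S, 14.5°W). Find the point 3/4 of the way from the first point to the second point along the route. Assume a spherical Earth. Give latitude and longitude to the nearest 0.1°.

Convert each endpoint to a unit vector on the sphere (x = cos φ cos λ, y = cos φ sin λ, z = sin φ).
The central angle between the endpoints is δ = arccos(p₁·p₂) ≈ 1.408 rad (80.7°).
Interpolate at f = 3/4 with slerp weights a = sin((1−f)δ)/sin δ ≈ 0.349, b = sin(fδ)/sin δ ≈ 0.882.
p = a·p₁ + b·p₂ ≈ (0.949, -0.316, 0.005); φ = arcsin(p_z) ≈ 0.29°, λ = atan2(p_y, p_x) ≈ -18.45°.

≈ (0.3°N, 18.4°W)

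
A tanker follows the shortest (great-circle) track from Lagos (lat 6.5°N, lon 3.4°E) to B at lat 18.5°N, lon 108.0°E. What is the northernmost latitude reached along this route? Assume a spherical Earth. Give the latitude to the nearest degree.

The great circle lies in the plane with unit normal n̂ = (p₁ × p₂)/|p₁ × p₂|.
Here n̂_z ≈ +0.931; the vertex latitude is φ_max = arccos|n̂_z| ≈ 21.4°.

≈ 21°N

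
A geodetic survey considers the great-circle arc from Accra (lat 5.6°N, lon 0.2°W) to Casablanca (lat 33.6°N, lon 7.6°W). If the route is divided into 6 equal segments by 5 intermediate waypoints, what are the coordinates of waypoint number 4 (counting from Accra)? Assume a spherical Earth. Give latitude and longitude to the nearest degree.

From cos δ = sin φ₁ sin φ₂ + cos φ₁ cos φ₂ cos Δλ, the central angle is δ ≈ 0.503 rad (28.8°).
Interpolate at f = 4/6 with slerp weights a = sin((1−f)δ)/sin δ ≈ 0.346, b = sin(fδ)/sin δ ≈ 0.683.
p = a·p₁ + b·p₂ ≈ (0.908, -0.076, 0.412); φ = arcsin(p_z) ≈ 24.30°, λ = atan2(p_y, p_x) ≈ -4.81°.

≈ lat 24°N, lon 5°W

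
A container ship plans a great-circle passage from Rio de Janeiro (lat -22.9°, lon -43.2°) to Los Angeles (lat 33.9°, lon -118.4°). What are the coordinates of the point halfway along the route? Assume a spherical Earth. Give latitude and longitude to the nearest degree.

Write both endpoints as unit vectors p₁, p₂ with components (cos φ cos λ, cos φ sin λ, sin φ).
The central angle between the endpoints is δ = arccos(p₁·p₂) ≈ 1.593 rad (91.2°).
Interpolate at f = 1/2 with slerp weights a = sin((1−f)δ)/sin δ ≈ 0.715, b = sin(fδ)/sin δ ≈ 0.715.
p = a·p₁ + b·p₂ ≈ (0.198, -0.973, 0.121); φ = arcsin(p_z) ≈ 6.92°, λ = atan2(p_y, p_x) ≈ -78.50°.

≈ lat 7°, lon -79°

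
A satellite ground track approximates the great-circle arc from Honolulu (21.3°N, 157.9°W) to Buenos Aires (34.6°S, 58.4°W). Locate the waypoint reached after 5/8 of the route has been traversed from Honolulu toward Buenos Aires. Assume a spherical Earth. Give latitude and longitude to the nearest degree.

Convert each endpoint to a unit vector on the sphere (x = cos φ cos λ, y = cos φ sin λ, z = sin φ).
The central angle between the endpoints is δ = arccos(p₁·p₂) ≈ 1.910 rad (109.4°).
Interpolate at f = 5/8 with slerp weights a = sin((1−f)δ)/sin δ ≈ 0.696, b = sin(fδ)/sin δ ≈ 0.986.
p = a·p₁ + b·p₂ ≈ (-0.176, -0.935, -0.307); φ = arcsin(p_z) ≈ -17.88°, λ = atan2(p_y, p_x) ≈ -100.64°.

≈ 18°S, 101°W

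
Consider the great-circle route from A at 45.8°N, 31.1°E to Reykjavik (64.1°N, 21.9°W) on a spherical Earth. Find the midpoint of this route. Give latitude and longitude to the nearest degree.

≈ 58°N, 11°E

Write both endpoints as unit vectors p₁, p₂ with components (cos φ cos λ, cos φ sin λ, sin φ).
The central angle between the endpoints is δ = arccos(p₁·p₂) ≈ 0.595 rad (34.1°).
Interpolate at f = 1/2 with slerp weights a = sin((1−f)δ)/sin δ ≈ 0.523, b = sin(fδ)/sin δ ≈ 0.523.
p = a·p₁ + b·p₂ ≈ (0.524, 0.103, 0.845); φ = arcsin(p_z) ≈ 57.71°, λ = atan2(p_y, p_x) ≈ 11.13°.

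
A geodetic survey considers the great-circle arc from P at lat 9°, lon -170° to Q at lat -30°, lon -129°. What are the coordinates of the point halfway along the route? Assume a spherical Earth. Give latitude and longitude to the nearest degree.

≈ lat -11°, lon -151°

Write both endpoints as unit vectors p₁, p₂ with components (cos φ cos λ, cos φ sin λ, sin φ).
The central angle between the endpoints is δ = arccos(p₁·p₂) ≈ 0.968 rad (55.4°).
Interpolate at f = 1/2 with slerp weights a = sin((1−f)δ)/sin δ ≈ 0.565, b = sin(fδ)/sin δ ≈ 0.565.
p = a·p₁ + b·p₂ ≈ (-0.857, -0.477, -0.194); φ = arcsin(p_z) ≈ -11.19°, λ = atan2(p_y, p_x) ≈ -150.91°.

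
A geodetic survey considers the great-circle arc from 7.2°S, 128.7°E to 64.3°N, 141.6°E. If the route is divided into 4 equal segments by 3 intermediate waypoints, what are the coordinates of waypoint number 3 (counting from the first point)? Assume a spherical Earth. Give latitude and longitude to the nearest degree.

≈ 47°N, 136°E

Write both endpoints as unit vectors p₁, p₂ with components (cos φ cos λ, cos φ sin λ, sin φ).
The central angle between the endpoints is δ = arccos(p₁·p₂) ≈ 1.259 rad (72.2°).
Interpolate at f = 3/4 with slerp weights a = sin((1−f)δ)/sin δ ≈ 0.325, b = sin(fδ)/sin δ ≈ 0.851.
p = a·p₁ + b·p₂ ≈ (-0.491, 0.481, 0.726); φ = arcsin(p_z) ≈ 46.57°, λ = atan2(p_y, p_x) ≈ 135.58°.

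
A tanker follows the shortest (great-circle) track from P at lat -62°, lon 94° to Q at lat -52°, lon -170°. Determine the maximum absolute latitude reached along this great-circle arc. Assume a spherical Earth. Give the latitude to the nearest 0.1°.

The great circle lies in the plane with unit normal n̂ = (p₁ × p₂)/|p₁ × p₂|.
Here n̂_z ≈ +0.385; the vertex latitude is φ_max = arccos|n̂_z| ≈ 67.3°.
Check via Clairaut: cos φ_max = |cos φ₁| · sin C = cos(62.0°)·sin(124.9°) ≈ 0.385, again giving ≈ 67.3°.

≈ -67.3°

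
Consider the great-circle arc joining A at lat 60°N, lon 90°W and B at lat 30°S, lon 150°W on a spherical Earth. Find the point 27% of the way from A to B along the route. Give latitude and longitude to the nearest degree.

≈ lat 38°N, lon 117°W

The haversine formula gives a central angle δ ≈ 1.789 rad (102.5°) between the endpoints.
Interpolate at f = 0.27 with slerp weights a = sin((1−f)δ)/sin δ ≈ 0.989, b = sin(fδ)/sin δ ≈ 0.476.
p = a·p₁ + b·p₂ ≈ (-0.357, -0.700, 0.618); φ = arcsin(p_z) ≈ 38.19°, λ = atan2(p_y, p_x) ≈ -117.00°.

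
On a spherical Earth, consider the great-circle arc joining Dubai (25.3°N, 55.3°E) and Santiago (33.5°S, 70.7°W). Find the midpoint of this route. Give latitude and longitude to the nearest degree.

Convert each endpoint to a unit vector on the sphere (x = cos φ cos λ, y = cos φ sin λ, z = sin φ).
The central angle between the endpoints is δ = arccos(p₁·p₂) ≈ 2.317 rad (132.8°).
Interpolate at f = 1/2 with slerp weights a = sin((1−f)δ)/sin δ ≈ 1.248, b = sin(fδ)/sin δ ≈ 1.248.
p = a·p₁ + b·p₂ ≈ (0.986, -0.055, -0.155); φ = arcsin(p_z) ≈ -8.94°, λ = atan2(p_y, p_x) ≈ -3.17°.

≈ 9°S, 3°W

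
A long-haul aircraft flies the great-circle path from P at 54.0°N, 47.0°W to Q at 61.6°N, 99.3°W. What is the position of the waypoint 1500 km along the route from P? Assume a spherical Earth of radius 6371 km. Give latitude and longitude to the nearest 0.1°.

Convert each endpoint to a unit vector on the sphere (x = cos φ cos λ, y = cos φ sin λ, z = sin φ).
The central angle between the endpoints is δ = arccos(p₁·p₂) ≈ 0.489 rad (28.0°). The total great-circle distance is δ·R ≈ 0.489 × 6371 ≈ 3118 km, so the target fraction is f = 1500/3118 ≈ 0.481.
Interpolate at f ≈ 0.481 with slerp weights a = sin((1−f)δ)/sin δ ≈ 0.534, b = sin(fδ)/sin δ ≈ 0.496.
p = a·p₁ + b·p₂ ≈ (0.176, -0.463, 0.869); φ = arcsin(p_z) ≈ 60.33°, λ = atan2(p_y, p_x) ≈ -69.16°.

≈ 60.3°N, 69.2°W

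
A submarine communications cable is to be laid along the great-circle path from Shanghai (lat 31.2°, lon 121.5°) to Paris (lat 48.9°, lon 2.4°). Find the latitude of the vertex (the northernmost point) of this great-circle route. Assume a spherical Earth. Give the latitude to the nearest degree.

≈ 60°

The great circle lies in the plane with unit normal n̂ = (p₁ × p₂)/|p₁ × p₂|.
Here n̂_z ≈ -0.495; the vertex latitude is φ_max = arccos|n̂_z| ≈ 60.3°.
Check via Clairaut: cos φ_max = |cos φ₁| · sin C = cos(31.2°)·sin(35.3°) ≈ 0.495, again giving ≈ 60.3°.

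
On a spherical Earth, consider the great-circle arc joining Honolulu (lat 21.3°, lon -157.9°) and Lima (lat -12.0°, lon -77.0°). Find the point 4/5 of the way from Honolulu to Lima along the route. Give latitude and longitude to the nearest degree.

Write both endpoints as unit vectors p₁, p₂ with components (cos φ cos λ, cos φ sin λ, sin φ).
The central angle between the endpoints is δ = arccos(p₁·p₂) ≈ 1.502 rad (86.1°).
Interpolate at f = 4/5 with slerp weights a = sin((1−f)δ)/sin δ ≈ 0.297, b = sin(fδ)/sin δ ≈ 0.935.
p = a·p₁ + b·p₂ ≈ (-0.050, -0.995, -0.087); φ = arcsin(p_z) ≈ -4.97°, λ = atan2(p_y, p_x) ≈ -92.90°.

≈ lat -5°, lon -93°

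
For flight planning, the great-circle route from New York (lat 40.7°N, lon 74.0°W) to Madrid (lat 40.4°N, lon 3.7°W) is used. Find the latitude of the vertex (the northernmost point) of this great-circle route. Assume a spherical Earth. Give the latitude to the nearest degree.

The great circle lies in the plane with unit normal n̂ = (p₁ × p₂)/|p₁ × p₂|.
Here n̂_z ≈ +0.691; the vertex latitude is φ_max = arccos|n̂_z| ≈ 46.3°.

≈ 46°N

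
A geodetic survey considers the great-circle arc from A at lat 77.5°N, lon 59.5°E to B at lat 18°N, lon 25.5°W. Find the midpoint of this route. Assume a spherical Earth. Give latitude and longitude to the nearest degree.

≈ lat 52°N, lon 13°W

Write both endpoints as unit vectors p₁, p₂ with components (cos φ cos λ, cos φ sin λ, sin φ).
The central angle between the endpoints is δ = arccos(p₁·p₂) ≈ 1.245 rad (71.4°).
Interpolate at f = 1/2 with slerp weights a = sin((1−f)δ)/sin δ ≈ 0.616, b = sin(fδ)/sin δ ≈ 0.616.
p = a·p₁ + b·p₂ ≈ (0.596, -0.137, 0.791); φ = arcsin(p_z) ≈ 52.29°, λ = atan2(p_y, p_x) ≈ -12.97°.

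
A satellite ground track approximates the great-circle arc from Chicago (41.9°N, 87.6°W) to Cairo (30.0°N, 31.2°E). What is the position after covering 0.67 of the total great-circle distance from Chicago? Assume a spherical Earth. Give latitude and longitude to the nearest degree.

≈ (49°N, 2°E)

Convert each endpoint to a unit vector on the sphere (x = cos φ cos λ, y = cos φ sin λ, z = sin φ).
The central angle between the endpoints is δ = arccos(p₁·p₂) ≈ 1.547 rad (88.7°).
Interpolate at f = 0.67 with slerp weights a = sin((1−f)δ)/sin δ ≈ 0.489, b = sin(fδ)/sin δ ≈ 0.861.
p = a·p₁ + b·p₂ ≈ (0.653, 0.023, 0.757); φ = arcsin(p_z) ≈ 49.20°, λ = atan2(p_y, p_x) ≈ 1.99°.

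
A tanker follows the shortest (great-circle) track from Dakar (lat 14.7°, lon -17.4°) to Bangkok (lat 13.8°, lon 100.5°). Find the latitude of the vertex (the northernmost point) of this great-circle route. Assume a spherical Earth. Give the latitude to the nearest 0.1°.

≈ 26.2°

The great circle lies in the plane with unit normal n̂ = (p₁ × p₂)/|p₁ × p₂|.
Here n̂_z ≈ +0.897; the vertex latitude is φ_max = arccos|n̂_z| ≈ 26.2°.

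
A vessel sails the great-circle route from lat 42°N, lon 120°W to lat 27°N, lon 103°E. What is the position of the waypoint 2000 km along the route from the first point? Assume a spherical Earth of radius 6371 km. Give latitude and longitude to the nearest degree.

From cos δ = sin φ₁ sin φ₂ + cos φ₁ cos φ₂ cos Δλ, the central angle is δ ≈ 1.752 rad (100.4°). The total great-circle distance is δ·R ≈ 1.752 × 6371 ≈ 11164 km, so the target fraction is f = 2000/11164 ≈ 0.179.
Interpolate at f ≈ 0.179 with slerp weights a = sin((1−f)δ)/sin δ ≈ 1.008, b = sin(fδ)/sin δ ≈ 0.314.
p = a·p₁ + b·p₂ ≈ (-0.437, -0.376, 0.817); φ = arcsin(p_z) ≈ 54.77°, λ = atan2(p_y, p_x) ≈ -139.31°.

≈ lat 55°N, lon 139°W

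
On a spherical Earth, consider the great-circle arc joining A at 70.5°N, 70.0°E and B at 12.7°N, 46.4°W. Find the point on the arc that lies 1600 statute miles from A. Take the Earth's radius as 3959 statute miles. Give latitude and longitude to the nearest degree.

≈ 68°N, 0°E

From cos δ = sin φ₁ sin φ₂ + cos φ₁ cos φ₂ cos Δλ, the central angle is δ ≈ 1.508 rad (86.4°). The total great-circle distance is δ·R ≈ 1.508 × 3959 ≈ 5971 mi, so the target fraction is f = 1600/5971 ≈ 0.268.
Interpolate at f ≈ 0.268 with slerp weights a = sin((1−f)δ)/sin δ ≈ 0.895, b = sin(fδ)/sin δ ≈ 0.394.
p = a·p₁ + b·p₂ ≈ (0.367, 0.002, 0.930); φ = arcsin(p_z) ≈ 68.45°, λ = atan2(p_y, p_x) ≈ 0.37°.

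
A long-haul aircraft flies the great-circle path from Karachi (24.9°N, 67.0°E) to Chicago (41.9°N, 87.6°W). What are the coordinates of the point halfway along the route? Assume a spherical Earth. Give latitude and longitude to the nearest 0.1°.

≈ (70.0°N, 13.3°E)

Convert each endpoint to a unit vector on the sphere (x = cos φ cos λ, y = cos φ sin λ, z = sin φ).
The central angle between the endpoints is δ = arccos(p₁·p₂) ≈ 1.906 rad (109.2°).
Interpolate at f = 1/2 with slerp weights a = sin((1−f)δ)/sin δ ≈ 0.863, b = sin(fδ)/sin δ ≈ 0.863.
p = a·p₁ + b·p₂ ≈ (0.333, 0.079, 0.940); φ = arcsin(p_z) ≈ 70.00°, λ = atan2(p_y, p_x) ≈ 13.32°.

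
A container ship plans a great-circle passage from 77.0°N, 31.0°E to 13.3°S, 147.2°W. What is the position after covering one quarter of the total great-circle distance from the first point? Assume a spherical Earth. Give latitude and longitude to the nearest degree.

From cos δ = sin φ₁ sin φ₂ + cos φ₁ cos φ₂ cos Δλ, the central angle is δ ≈ 2.030 rad (116.3°).
Interpolate at f = 1/4 with slerp weights a = sin((1−f)δ)/sin δ ≈ 1.114, b = sin(fδ)/sin δ ≈ 0.542.
p = a·p₁ + b·p₂ ≈ (-0.229, -0.157, 0.961); φ = arcsin(p_z) ≈ 73.91°, λ = atan2(p_y, p_x) ≈ -145.57°.

≈ 74°N, 146°W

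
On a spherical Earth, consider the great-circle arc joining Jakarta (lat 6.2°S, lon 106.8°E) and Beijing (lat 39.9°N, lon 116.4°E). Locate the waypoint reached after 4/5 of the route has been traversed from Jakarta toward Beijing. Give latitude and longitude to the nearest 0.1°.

≈ lat 30.7°N, lon 113.9°E

Write both endpoints as unit vectors p₁, p₂ with components (cos φ cos λ, cos φ sin λ, sin φ).
The central angle between the endpoints is δ = arccos(p₁·p₂) ≈ 0.819 rad (46.9°).
Interpolate at f = 4/5 with slerp weights a = sin((1−f)δ)/sin δ ≈ 0.223, b = sin(fδ)/sin δ ≈ 0.834.
p = a·p₁ + b·p₂ ≈ (-0.349, 0.786, 0.511); φ = arcsin(p_z) ≈ 30.73°, λ = atan2(p_y, p_x) ≈ 113.93°.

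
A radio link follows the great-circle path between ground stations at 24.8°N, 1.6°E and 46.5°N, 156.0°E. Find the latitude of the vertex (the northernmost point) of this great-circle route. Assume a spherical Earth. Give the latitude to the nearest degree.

≈ 74°N

The great circle lies in the plane with unit normal n̂ = (p₁ × p₂)/|p₁ × p₂|.
Here n̂_z ≈ +0.280; the vertex latitude is φ_max = arccos|n̂_z| ≈ 73.8°.
Check via Clairaut: cos φ_max = |cos φ₁| · sin C = cos(24.8°)·sin(17.9°) ≈ 0.280, again giving ≈ 73.8°.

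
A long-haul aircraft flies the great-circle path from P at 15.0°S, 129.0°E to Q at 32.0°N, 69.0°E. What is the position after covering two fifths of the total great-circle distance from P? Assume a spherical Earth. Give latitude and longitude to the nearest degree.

Write both endpoints as unit vectors p₁, p₂ with components (cos φ cos λ, cos φ sin λ, sin φ).
The central angle between the endpoints is δ = arccos(p₁·p₂) ≈ 1.295 rad (74.2°).
Interpolate at f = 2/5 with slerp weights a = sin((1−f)δ)/sin δ ≈ 0.729, b = sin(fδ)/sin δ ≈ 0.515.
p = a·p₁ + b·p₂ ≈ (-0.287, 0.954, 0.084); φ = arcsin(p_z) ≈ 4.82°, λ = atan2(p_y, p_x) ≈ 106.71°.

≈ 5°N, 107°E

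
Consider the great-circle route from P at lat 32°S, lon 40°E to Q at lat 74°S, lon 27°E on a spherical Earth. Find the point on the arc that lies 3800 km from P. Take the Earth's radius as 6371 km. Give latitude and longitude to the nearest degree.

Convert each endpoint to a unit vector on the sphere (x = cos φ cos λ, y = cos φ sin λ, z = sin φ).
The central angle between the endpoints is δ = arccos(p₁·p₂) ≈ 0.742 rad (42.5°). The total great-circle distance is δ·R ≈ 0.742 × 6371 ≈ 4727 km, so the target fraction is f = 3800/4727 ≈ 0.804.
Interpolate at f ≈ 0.804 with slerp weights a = sin((1−f)δ)/sin δ ≈ 0.215, b = sin(fδ)/sin δ ≈ 0.831.
p = a·p₁ + b·p₂ ≈ (0.344, 0.221, -0.913); φ = arcsin(p_z) ≈ -65.89°, λ = atan2(p_y, p_x) ≈ 32.75°.

≈ lat 66°S, lon 33°E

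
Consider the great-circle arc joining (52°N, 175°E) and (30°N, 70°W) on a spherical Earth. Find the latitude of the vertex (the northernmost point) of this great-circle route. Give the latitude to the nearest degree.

≈ 61°N

The great circle lies in the plane with unit normal n̂ = (p₁ × p₂)/|p₁ × p₂|.
Here n̂_z ≈ +0.490; the vertex latitude is φ_max = arccos|n̂_z| ≈ 60.6°.
Check via Clairaut: cos φ_max = |cos φ₁| · sin C = cos(52.0°)·sin(52.8°) ≈ 0.490, again giving ≈ 60.6°.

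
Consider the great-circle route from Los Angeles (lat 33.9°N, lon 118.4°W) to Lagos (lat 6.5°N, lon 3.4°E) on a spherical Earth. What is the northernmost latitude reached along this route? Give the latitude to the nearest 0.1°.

The great circle lies in the plane with unit normal n̂ = (p₁ × p₂)/|p₁ × p₂|.
Here n̂_z ≈ +0.755; the vertex latitude is φ_max = arccos|n̂_z| ≈ 41.0°.
Check via Clairaut: cos φ_max = |cos φ₁| · sin C = cos(33.9°)·sin(65.4°) ≈ 0.755, again giving ≈ 41.0°.

≈ 41.0°N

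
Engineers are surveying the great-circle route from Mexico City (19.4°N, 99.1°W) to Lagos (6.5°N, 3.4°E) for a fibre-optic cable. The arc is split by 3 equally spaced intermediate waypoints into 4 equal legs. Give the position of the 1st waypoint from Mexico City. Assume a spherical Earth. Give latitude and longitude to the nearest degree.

≈ 22°N, 73°W

Convert each endpoint to a unit vector on the sphere (x = cos φ cos λ, y = cos φ sin λ, z = sin φ).
The central angle between the endpoints is δ = arccos(p₁·p₂) ≈ 1.737 rad (99.5°).
Interpolate at f = 1/4 with slerp weights a = sin((1−f)δ)/sin δ ≈ 0.978, b = sin(fδ)/sin δ ≈ 0.427.
p = a·p₁ + b·p₂ ≈ (0.277, -0.885, 0.373); φ = arcsin(p_z) ≈ 21.90°, λ = atan2(p_y, p_x) ≈ -72.62°.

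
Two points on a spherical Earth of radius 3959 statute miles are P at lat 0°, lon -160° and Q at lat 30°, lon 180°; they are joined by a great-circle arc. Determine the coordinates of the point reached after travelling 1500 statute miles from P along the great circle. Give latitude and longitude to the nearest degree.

Convert each endpoint to a unit vector on the sphere (x = cos φ cos λ, y = cos φ sin λ, z = sin φ).
The central angle between the endpoints is δ = arccos(p₁·p₂) ≈ 0.620 rad (35.5°). The total great-circle distance is δ·R ≈ 0.620 × 3959 ≈ 2455 mi, so the target fraction is f = 1500/2455 ≈ 0.611.
Interpolate at f ≈ 0.611 with slerp weights a = sin((1−f)δ)/sin δ ≈ 0.411, b = sin(fδ)/sin δ ≈ 0.636.
p = a·p₁ + b·p₂ ≈ (-0.938, -0.141, 0.318); φ = arcsin(p_z) ≈ 18.56°, λ = atan2(p_y, p_x) ≈ -171.47°.

≈ lat 19°, lon -171°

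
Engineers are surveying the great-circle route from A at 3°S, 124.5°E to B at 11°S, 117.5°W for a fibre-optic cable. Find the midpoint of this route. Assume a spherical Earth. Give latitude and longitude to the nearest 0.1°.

≈ 13.4°S, 177.3°W

Write both endpoints as unit vectors p₁, p₂ with components (cos φ cos λ, cos φ sin λ, sin φ).
The central angle between the endpoints is δ = arccos(p₁·p₂) ≈ 2.038 rad (116.8°).
Interpolate at f = 1/2 with slerp weights a = sin((1−f)δ)/sin δ ≈ 0.954, b = sin(fδ)/sin δ ≈ 0.954.
p = a·p₁ + b·p₂ ≈ (-0.972, -0.046, -0.232); φ = arcsin(p_z) ≈ -13.41°, λ = atan2(p_y, p_x) ≈ -177.32°.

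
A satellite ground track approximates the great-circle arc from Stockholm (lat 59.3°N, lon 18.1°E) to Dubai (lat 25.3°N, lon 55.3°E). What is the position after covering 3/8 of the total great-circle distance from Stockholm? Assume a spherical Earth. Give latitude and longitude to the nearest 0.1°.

The haversine formula gives a central angle δ ≈ 0.745 rad (42.7°) between the endpoints.
Interpolate at f = 3/8 with slerp weights a = sin((1−f)δ)/sin δ ≈ 0.662, b = sin(fδ)/sin δ ≈ 0.407.
p = a·p₁ + b·p₂ ≈ (0.531, 0.407, 0.743); φ = arcsin(p_z) ≈ 48.01°, λ = atan2(p_y, p_x) ≈ 37.51°.

≈ lat 48.0°N, lon 37.5°E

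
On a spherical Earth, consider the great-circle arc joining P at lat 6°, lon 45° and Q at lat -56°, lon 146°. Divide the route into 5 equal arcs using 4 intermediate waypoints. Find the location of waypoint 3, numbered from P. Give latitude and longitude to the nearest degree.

From cos δ = sin φ₁ sin φ₂ + cos φ₁ cos φ₂ cos Δλ, the central angle is δ ≈ 1.765 rad (101.1°).
Interpolate at f = 3/5 with slerp weights a = sin((1−f)δ)/sin δ ≈ 0.661, b = sin(fδ)/sin δ ≈ 0.888.
p = a·p₁ + b·p₂ ≈ (0.053, 0.743, -0.667); φ = arcsin(p_z) ≈ -41.87°, λ = atan2(p_y, p_x) ≈ 85.92°.

≈ lat -42°, lon 86°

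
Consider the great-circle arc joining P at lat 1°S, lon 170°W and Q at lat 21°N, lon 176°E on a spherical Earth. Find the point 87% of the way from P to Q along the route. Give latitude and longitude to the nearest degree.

≈ lat 18°N, lon 178°E

The haversine formula gives a central angle δ ≈ 0.452 rad (25.9°) between the endpoints.
Interpolate at f = 0.87 with slerp weights a = sin((1−f)δ)/sin δ ≈ 0.134, b = sin(fδ)/sin δ ≈ 0.877.
p = a·p₁ + b·p₂ ≈ (-0.949, 0.034, 0.312); φ = arcsin(p_z) ≈ 18.18°, λ = atan2(p_y, p_x) ≈ 177.96°.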